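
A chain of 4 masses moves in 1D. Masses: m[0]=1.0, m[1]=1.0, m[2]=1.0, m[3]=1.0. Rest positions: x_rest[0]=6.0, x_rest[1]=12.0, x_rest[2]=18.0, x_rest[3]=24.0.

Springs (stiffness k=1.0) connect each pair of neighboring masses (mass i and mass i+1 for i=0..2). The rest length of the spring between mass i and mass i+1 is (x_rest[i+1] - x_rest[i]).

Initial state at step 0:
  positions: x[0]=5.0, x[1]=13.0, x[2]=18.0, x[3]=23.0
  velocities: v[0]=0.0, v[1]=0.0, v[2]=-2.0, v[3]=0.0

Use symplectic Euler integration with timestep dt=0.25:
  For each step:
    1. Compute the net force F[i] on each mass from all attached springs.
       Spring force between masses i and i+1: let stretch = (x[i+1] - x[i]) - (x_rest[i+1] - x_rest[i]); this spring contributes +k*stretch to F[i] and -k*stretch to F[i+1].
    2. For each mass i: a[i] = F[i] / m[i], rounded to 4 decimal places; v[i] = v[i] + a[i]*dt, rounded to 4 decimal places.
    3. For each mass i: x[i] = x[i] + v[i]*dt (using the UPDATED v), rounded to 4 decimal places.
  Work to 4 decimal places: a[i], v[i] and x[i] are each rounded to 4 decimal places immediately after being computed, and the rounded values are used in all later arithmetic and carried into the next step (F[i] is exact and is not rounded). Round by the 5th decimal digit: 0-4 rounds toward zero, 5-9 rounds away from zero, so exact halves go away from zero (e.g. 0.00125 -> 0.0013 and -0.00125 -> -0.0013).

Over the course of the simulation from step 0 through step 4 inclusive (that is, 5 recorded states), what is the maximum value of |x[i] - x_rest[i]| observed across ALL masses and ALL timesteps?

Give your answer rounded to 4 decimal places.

Step 0: x=[5.0000 13.0000 18.0000 23.0000] v=[0.0000 0.0000 -2.0000 0.0000]
Step 1: x=[5.1250 12.8125 17.5000 23.0625] v=[0.5000 -0.7500 -2.0000 0.2500]
Step 2: x=[5.3555 12.4375 17.0547 23.1524] v=[0.9219 -1.5000 -1.7813 0.3594]
Step 3: x=[5.6536 11.9085 16.7019 23.2362] v=[1.1924 -2.1162 -1.4112 0.3350]
Step 4: x=[5.9676 11.2881 16.4579 23.2866] v=[1.2561 -2.4816 -0.9760 0.2014]
Max displacement = 1.5421

Answer: 1.5421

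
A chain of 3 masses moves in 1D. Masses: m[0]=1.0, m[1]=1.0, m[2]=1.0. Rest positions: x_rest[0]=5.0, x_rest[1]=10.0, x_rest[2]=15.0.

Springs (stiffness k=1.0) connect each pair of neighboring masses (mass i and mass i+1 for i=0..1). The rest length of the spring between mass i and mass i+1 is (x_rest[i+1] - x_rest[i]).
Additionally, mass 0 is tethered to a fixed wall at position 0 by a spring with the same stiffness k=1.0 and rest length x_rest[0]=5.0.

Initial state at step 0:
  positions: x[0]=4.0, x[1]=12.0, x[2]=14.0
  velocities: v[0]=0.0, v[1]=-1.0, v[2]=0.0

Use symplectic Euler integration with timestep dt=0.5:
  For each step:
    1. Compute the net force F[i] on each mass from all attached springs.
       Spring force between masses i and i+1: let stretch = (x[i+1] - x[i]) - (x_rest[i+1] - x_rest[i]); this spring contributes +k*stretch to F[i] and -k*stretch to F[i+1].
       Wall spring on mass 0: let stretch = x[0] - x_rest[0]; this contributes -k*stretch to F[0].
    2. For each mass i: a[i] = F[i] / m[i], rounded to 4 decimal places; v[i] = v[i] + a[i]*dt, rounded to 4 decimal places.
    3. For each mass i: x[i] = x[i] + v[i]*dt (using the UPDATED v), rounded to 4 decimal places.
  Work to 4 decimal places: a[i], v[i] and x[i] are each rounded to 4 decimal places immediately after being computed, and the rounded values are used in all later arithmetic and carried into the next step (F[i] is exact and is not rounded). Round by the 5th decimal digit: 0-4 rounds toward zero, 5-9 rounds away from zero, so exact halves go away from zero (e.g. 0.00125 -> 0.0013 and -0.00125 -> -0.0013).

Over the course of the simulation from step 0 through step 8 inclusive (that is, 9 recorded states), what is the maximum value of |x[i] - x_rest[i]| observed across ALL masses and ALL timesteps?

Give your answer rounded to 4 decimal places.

Step 0: x=[4.0000 12.0000 14.0000] v=[0.0000 -1.0000 0.0000]
Step 1: x=[5.0000 10.0000 14.7500] v=[2.0000 -4.0000 1.5000]
Step 2: x=[6.0000 7.9375 15.5625] v=[2.0000 -4.1250 1.6250]
Step 3: x=[5.9844 7.2969 15.7188] v=[-0.0313 -1.2813 0.3125]
Step 4: x=[4.8008 8.4336 15.0196] v=[-2.3673 2.2734 -1.3985]
Step 5: x=[3.3252 10.3086 13.9239] v=[-2.9513 3.7500 -2.1915]
Step 6: x=[2.7641 11.3416 13.1743] v=[-1.1222 2.0660 -1.4992]
Step 7: x=[3.6564 10.6884 13.2166] v=[1.7845 -1.3064 0.0845]
Step 8: x=[5.3926 8.9093 13.8768] v=[3.4723 -3.5583 1.3204]
Max displacement = 2.7031

Answer: 2.7031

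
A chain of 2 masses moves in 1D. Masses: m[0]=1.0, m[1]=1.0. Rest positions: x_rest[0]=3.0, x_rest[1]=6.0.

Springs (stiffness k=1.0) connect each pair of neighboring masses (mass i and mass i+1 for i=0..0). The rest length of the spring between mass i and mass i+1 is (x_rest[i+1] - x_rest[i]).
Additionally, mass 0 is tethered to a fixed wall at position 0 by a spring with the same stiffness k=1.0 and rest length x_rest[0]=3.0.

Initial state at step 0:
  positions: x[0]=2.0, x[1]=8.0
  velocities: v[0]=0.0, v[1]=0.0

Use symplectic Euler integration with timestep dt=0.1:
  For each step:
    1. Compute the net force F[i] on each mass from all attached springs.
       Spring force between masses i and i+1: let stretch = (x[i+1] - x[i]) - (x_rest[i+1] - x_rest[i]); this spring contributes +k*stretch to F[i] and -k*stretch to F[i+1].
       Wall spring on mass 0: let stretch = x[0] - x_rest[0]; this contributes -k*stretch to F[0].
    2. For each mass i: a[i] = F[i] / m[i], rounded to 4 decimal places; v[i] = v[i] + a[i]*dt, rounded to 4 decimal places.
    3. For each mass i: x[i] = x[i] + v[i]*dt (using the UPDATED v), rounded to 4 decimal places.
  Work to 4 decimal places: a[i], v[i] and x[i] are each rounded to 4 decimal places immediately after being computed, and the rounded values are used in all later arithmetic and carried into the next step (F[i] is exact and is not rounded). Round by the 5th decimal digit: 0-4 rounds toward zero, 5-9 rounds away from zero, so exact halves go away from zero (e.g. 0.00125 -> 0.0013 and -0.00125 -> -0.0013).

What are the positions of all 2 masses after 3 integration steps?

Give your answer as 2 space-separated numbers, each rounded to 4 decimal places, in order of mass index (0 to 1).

Answer: 2.2345 7.8235

Derivation:
Step 0: x=[2.0000 8.0000] v=[0.0000 0.0000]
Step 1: x=[2.0400 7.9700] v=[0.4000 -0.3000]
Step 2: x=[2.1189 7.9107] v=[0.7890 -0.5930]
Step 3: x=[2.2345 7.8235] v=[1.1563 -0.8722]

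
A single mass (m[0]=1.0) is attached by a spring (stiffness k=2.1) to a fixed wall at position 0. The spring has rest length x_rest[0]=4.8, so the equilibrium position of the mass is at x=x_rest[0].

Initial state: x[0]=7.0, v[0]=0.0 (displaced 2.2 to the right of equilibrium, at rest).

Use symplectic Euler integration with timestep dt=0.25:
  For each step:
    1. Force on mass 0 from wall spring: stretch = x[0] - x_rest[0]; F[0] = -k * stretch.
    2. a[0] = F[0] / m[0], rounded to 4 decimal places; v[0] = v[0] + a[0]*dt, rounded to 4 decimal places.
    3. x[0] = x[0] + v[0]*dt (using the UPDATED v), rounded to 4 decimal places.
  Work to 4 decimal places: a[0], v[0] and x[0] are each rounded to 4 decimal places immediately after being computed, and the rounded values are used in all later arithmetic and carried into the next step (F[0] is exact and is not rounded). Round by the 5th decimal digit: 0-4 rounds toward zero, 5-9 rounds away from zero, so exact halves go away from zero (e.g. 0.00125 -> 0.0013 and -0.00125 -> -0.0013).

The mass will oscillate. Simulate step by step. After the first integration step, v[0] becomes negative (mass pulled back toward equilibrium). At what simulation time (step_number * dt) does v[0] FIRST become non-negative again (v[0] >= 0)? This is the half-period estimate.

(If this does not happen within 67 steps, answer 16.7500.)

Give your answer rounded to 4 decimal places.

Answer: 2.2500

Derivation:
Step 0: x=[7.0000] v=[0.0000]
Step 1: x=[6.7113] v=[-1.1550]
Step 2: x=[6.1717] v=[-2.1584]
Step 3: x=[5.4521] v=[-2.8786]
Step 4: x=[4.6469] v=[-3.2210]
Step 5: x=[3.8618] v=[-3.1406]
Step 6: x=[3.1998] v=[-2.6481]
Step 7: x=[2.7478] v=[-1.8080]
Step 8: x=[2.5652] v=[-0.7306]
Step 9: x=[2.6759] v=[0.4427]
First v>=0 after going negative at step 9, time=2.2500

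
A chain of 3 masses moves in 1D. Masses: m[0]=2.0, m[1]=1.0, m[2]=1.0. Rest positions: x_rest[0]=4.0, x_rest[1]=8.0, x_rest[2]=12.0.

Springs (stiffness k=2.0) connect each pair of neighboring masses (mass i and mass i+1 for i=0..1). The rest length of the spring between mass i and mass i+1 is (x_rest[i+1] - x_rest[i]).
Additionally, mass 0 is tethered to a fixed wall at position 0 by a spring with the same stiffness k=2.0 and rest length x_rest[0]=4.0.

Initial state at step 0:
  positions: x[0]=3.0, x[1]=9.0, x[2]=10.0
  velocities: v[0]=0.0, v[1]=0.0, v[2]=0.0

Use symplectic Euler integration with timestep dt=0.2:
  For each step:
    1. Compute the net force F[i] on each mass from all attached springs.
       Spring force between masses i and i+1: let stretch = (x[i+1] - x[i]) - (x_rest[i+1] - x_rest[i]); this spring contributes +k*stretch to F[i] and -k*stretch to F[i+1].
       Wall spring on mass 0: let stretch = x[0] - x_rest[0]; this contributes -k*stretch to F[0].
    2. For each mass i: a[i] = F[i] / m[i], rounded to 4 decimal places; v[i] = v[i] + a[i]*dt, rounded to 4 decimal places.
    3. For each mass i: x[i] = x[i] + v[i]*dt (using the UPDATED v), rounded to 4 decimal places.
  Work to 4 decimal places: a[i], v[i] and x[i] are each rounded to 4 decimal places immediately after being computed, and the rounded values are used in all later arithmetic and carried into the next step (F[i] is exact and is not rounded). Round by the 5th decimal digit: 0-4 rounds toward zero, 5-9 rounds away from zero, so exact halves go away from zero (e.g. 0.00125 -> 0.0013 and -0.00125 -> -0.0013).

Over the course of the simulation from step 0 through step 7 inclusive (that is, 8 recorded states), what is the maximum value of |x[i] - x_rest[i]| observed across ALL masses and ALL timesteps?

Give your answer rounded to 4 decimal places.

Step 0: x=[3.0000 9.0000 10.0000] v=[0.0000 0.0000 0.0000]
Step 1: x=[3.1200 8.6000 10.2400] v=[0.6000 -2.0000 1.2000]
Step 2: x=[3.3344 7.8928 10.6688] v=[1.0720 -3.5360 2.1440]
Step 3: x=[3.5978 7.0430 11.1955] v=[1.3168 -4.2490 2.6336]
Step 4: x=[3.8551 6.2498 11.7100] v=[1.2863 -3.9661 2.5726]
Step 5: x=[4.0539 5.7018 12.1077] v=[0.9942 -2.7399 1.9885]
Step 6: x=[4.1565 5.5345 12.3129] v=[0.5130 -0.8367 1.0261]
Step 7: x=[4.1480 5.7992 12.2958] v=[-0.0427 1.3235 -0.0853]
Max displacement = 2.4655

Answer: 2.4655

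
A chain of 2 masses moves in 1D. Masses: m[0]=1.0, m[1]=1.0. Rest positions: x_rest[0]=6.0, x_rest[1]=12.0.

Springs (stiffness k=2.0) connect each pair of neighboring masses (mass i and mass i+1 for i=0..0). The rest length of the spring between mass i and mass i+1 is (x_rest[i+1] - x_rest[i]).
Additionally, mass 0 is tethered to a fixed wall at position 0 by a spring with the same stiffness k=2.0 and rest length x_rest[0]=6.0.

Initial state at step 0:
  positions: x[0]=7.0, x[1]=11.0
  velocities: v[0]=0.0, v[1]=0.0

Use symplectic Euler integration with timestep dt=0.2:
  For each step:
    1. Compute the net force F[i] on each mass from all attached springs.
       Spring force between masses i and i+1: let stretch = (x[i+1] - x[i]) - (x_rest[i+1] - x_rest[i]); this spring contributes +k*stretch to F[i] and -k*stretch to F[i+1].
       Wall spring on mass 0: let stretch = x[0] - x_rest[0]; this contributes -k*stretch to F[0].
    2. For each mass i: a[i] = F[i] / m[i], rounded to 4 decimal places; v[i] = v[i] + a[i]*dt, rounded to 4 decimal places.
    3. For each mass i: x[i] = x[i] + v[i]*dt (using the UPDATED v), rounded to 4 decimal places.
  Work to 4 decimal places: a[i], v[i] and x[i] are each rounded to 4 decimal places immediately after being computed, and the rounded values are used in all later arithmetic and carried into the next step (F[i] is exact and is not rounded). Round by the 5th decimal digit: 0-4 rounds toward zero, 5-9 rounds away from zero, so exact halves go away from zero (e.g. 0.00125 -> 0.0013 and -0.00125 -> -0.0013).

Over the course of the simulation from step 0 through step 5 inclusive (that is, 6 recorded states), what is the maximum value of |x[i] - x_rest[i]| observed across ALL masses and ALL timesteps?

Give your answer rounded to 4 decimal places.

Answer: 1.0893

Derivation:
Step 0: x=[7.0000 11.0000] v=[0.0000 0.0000]
Step 1: x=[6.7600 11.1600] v=[-1.2000 0.8000]
Step 2: x=[6.3312 11.4480] v=[-2.1440 1.4400]
Step 3: x=[5.8052 11.8067] v=[-2.6298 1.7933]
Step 4: x=[5.2949 12.1652] v=[-2.5513 1.7927]
Step 5: x=[4.9107 12.4541] v=[-1.9211 1.4446]
Max displacement = 1.0893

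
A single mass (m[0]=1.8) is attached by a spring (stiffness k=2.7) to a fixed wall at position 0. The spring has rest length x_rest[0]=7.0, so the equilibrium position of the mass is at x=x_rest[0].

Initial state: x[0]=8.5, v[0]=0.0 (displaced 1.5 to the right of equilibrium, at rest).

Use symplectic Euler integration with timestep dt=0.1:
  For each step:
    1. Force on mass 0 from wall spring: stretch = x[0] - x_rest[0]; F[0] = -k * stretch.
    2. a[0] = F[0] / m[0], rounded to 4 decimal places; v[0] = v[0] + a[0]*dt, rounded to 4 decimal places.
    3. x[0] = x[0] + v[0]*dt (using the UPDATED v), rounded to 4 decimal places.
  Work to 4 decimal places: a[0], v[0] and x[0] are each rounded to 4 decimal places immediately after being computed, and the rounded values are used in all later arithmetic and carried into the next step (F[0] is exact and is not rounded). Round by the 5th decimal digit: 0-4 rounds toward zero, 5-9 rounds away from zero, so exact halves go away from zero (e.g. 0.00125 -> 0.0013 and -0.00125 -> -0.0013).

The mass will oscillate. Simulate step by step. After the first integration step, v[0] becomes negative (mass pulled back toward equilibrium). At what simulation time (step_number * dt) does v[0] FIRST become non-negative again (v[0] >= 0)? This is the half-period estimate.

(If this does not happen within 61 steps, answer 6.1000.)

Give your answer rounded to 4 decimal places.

Answer: 2.6000

Derivation:
Step 0: x=[8.5000] v=[0.0000]
Step 1: x=[8.4775] v=[-0.2250]
Step 2: x=[8.4328] v=[-0.4466]
Step 3: x=[8.3667] v=[-0.6615]
Step 4: x=[8.2801] v=[-0.8665]
Step 5: x=[8.1743] v=[-1.0585]
Step 6: x=[8.0508] v=[-1.2347]
Step 7: x=[7.9116] v=[-1.3923]
Step 8: x=[7.7587] v=[-1.5290]
Step 9: x=[7.5944] v=[-1.6428]
Step 10: x=[7.4212] v=[-1.7320]
Step 11: x=[7.2417] v=[-1.7952]
Step 12: x=[7.0586] v=[-1.8315]
Step 13: x=[6.8746] v=[-1.8403]
Step 14: x=[6.6925] v=[-1.8215]
Step 15: x=[6.5150] v=[-1.7754]
Step 16: x=[6.3447] v=[-1.7027]
Step 17: x=[6.1843] v=[-1.6044]
Step 18: x=[6.0361] v=[-1.4820]
Step 19: x=[5.9024] v=[-1.3374]
Step 20: x=[5.7851] v=[-1.1728]
Step 21: x=[5.6860] v=[-0.9906]
Step 22: x=[5.6067] v=[-0.7935]
Step 23: x=[5.5483] v=[-0.5845]
Step 24: x=[5.5116] v=[-0.3667]
Step 25: x=[5.4973] v=[-0.1434]
Step 26: x=[5.5055] v=[0.0820]
First v>=0 after going negative at step 26, time=2.6000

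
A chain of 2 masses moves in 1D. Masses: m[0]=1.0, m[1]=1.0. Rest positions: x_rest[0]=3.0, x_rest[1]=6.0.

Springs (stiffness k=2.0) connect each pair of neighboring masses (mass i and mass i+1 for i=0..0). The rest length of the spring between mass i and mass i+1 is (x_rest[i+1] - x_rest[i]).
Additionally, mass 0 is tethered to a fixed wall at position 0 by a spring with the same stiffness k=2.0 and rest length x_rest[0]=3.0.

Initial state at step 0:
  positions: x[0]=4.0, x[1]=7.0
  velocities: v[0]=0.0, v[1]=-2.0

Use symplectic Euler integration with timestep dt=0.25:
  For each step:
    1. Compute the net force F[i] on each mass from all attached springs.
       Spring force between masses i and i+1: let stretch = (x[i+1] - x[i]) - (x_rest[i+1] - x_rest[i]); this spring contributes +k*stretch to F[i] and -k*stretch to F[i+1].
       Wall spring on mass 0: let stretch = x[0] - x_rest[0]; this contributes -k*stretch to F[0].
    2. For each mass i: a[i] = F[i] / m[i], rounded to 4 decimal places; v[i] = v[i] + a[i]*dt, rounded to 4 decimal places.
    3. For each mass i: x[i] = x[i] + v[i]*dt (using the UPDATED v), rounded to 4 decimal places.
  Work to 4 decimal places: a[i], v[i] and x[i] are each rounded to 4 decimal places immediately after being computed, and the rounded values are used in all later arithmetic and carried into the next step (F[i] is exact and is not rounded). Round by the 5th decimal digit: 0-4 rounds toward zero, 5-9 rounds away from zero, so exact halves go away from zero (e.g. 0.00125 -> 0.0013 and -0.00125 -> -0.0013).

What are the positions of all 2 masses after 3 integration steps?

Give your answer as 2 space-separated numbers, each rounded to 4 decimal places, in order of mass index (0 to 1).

Answer: 3.1700 5.6621

Derivation:
Step 0: x=[4.0000 7.0000] v=[0.0000 -2.0000]
Step 1: x=[3.8750 6.5000] v=[-0.5000 -2.0000]
Step 2: x=[3.5938 6.0469] v=[-1.1250 -1.8125]
Step 3: x=[3.1700 5.6621] v=[-1.6954 -1.5391]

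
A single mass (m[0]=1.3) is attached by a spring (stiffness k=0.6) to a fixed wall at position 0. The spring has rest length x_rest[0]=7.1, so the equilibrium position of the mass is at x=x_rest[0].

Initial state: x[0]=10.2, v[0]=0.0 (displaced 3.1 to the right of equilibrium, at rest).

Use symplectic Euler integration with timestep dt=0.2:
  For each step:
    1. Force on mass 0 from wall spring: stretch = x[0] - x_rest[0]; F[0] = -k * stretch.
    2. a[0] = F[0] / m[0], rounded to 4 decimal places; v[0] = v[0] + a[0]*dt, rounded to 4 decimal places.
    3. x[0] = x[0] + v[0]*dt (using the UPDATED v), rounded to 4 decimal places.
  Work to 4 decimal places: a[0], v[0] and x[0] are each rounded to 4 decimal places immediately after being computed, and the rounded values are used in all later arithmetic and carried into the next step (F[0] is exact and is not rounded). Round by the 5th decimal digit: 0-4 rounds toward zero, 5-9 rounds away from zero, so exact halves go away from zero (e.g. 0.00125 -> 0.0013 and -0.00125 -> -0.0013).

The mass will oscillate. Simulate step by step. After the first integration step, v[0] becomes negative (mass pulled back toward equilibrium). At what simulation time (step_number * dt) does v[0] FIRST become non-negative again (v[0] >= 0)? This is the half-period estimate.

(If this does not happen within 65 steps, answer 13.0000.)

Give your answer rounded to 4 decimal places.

Step 0: x=[10.2000] v=[0.0000]
Step 1: x=[10.1428] v=[-0.2862]
Step 2: x=[10.0294] v=[-0.5671]
Step 3: x=[9.8619] v=[-0.8375]
Step 4: x=[9.6434] v=[-1.0924]
Step 5: x=[9.3780] v=[-1.3272]
Step 6: x=[9.0705] v=[-1.5375]
Step 7: x=[8.7266] v=[-1.7194]
Step 8: x=[8.3527] v=[-1.8695]
Step 9: x=[7.9557] v=[-1.9851]
Step 10: x=[7.5429] v=[-2.0641]
Step 11: x=[7.1219] v=[-2.1050]
Step 12: x=[6.7005] v=[-2.1070]
Step 13: x=[6.2865] v=[-2.0701]
Step 14: x=[5.8875] v=[-1.9950]
Step 15: x=[5.5109] v=[-1.8831]
Step 16: x=[5.1636] v=[-1.7364]
Step 17: x=[4.8521] v=[-1.5577]
Step 18: x=[4.5821] v=[-1.3502]
Step 19: x=[4.3585] v=[-1.1178]
Step 20: x=[4.1856] v=[-0.8647]
Step 21: x=[4.0665] v=[-0.5957]
Step 22: x=[4.0034] v=[-0.3157]
Step 23: x=[3.9974] v=[-0.0299]
Step 24: x=[4.0487] v=[0.2565]
First v>=0 after going negative at step 24, time=4.8000

Answer: 4.8000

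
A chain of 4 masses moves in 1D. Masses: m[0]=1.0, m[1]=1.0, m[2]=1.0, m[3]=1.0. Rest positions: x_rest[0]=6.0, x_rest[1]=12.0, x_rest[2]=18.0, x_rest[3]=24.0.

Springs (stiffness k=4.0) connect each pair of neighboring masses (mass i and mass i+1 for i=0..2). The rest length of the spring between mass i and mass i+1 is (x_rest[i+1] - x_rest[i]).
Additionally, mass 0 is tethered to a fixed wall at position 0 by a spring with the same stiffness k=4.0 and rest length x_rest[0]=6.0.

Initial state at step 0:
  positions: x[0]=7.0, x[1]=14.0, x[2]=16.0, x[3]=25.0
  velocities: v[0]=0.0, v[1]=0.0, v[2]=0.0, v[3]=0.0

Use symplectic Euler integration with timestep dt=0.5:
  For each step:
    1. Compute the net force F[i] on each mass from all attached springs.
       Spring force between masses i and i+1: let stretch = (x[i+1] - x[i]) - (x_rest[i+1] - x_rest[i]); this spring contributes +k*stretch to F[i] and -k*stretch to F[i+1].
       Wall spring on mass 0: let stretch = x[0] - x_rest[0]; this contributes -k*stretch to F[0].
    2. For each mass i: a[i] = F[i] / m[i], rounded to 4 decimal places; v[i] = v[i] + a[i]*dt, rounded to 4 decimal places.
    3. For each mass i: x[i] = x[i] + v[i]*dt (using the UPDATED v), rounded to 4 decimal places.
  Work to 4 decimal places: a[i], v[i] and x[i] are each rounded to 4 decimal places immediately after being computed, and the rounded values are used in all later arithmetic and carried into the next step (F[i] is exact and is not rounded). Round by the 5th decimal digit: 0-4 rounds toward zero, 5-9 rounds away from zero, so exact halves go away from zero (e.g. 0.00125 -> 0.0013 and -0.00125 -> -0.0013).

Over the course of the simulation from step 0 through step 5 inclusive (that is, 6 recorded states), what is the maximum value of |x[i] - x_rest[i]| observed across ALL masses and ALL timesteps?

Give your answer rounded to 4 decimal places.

Answer: 5.0000

Derivation:
Step 0: x=[7.0000 14.0000 16.0000 25.0000] v=[0.0000 0.0000 0.0000 0.0000]
Step 1: x=[7.0000 9.0000 23.0000 22.0000] v=[0.0000 -10.0000 14.0000 -6.0000]
Step 2: x=[2.0000 16.0000 15.0000 26.0000] v=[-10.0000 14.0000 -16.0000 8.0000]
Step 3: x=[9.0000 8.0000 19.0000 25.0000] v=[14.0000 -16.0000 8.0000 -2.0000]
Step 4: x=[6.0000 12.0000 18.0000 24.0000] v=[-6.0000 8.0000 -2.0000 -2.0000]
Step 5: x=[3.0000 16.0000 17.0000 23.0000] v=[-6.0000 8.0000 -2.0000 -2.0000]
Max displacement = 5.0000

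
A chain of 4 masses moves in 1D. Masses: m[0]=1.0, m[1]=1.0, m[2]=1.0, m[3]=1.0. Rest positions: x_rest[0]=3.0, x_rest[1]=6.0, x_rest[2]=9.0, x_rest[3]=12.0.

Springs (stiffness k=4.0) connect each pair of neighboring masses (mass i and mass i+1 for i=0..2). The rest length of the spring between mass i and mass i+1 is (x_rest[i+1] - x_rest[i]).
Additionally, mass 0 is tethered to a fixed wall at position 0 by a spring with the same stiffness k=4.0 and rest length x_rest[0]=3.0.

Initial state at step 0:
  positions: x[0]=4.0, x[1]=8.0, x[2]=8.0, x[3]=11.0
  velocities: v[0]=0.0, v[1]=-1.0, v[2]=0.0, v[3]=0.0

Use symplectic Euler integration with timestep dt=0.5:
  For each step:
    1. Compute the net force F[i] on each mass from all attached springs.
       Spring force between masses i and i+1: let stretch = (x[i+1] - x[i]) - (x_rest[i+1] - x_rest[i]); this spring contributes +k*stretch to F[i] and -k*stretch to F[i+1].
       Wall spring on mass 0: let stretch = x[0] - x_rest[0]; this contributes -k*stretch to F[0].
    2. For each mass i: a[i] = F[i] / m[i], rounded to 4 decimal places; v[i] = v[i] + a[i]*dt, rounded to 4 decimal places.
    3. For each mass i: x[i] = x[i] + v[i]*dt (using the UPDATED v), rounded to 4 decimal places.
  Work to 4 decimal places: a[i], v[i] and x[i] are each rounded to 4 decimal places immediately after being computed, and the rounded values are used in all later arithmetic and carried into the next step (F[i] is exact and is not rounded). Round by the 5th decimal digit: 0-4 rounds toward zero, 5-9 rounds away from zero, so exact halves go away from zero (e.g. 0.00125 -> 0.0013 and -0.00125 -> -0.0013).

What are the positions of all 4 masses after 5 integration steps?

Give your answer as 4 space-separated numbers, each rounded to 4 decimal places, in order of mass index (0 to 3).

Answer: 3.0000 9.0000 7.5000 10.5000

Derivation:
Step 0: x=[4.0000 8.0000 8.0000 11.0000] v=[0.0000 -1.0000 0.0000 0.0000]
Step 1: x=[4.0000 3.5000 11.0000 11.0000] v=[0.0000 -9.0000 6.0000 0.0000]
Step 2: x=[-0.5000 7.0000 6.5000 14.0000] v=[-9.0000 7.0000 -9.0000 6.0000]
Step 3: x=[3.0000 2.5000 10.0000 12.5000] v=[7.0000 -9.0000 7.0000 -3.0000]
Step 4: x=[3.0000 6.0000 8.5000 11.5000] v=[0.0000 7.0000 -3.0000 -2.0000]
Step 5: x=[3.0000 9.0000 7.5000 10.5000] v=[0.0000 6.0000 -2.0000 -2.0000]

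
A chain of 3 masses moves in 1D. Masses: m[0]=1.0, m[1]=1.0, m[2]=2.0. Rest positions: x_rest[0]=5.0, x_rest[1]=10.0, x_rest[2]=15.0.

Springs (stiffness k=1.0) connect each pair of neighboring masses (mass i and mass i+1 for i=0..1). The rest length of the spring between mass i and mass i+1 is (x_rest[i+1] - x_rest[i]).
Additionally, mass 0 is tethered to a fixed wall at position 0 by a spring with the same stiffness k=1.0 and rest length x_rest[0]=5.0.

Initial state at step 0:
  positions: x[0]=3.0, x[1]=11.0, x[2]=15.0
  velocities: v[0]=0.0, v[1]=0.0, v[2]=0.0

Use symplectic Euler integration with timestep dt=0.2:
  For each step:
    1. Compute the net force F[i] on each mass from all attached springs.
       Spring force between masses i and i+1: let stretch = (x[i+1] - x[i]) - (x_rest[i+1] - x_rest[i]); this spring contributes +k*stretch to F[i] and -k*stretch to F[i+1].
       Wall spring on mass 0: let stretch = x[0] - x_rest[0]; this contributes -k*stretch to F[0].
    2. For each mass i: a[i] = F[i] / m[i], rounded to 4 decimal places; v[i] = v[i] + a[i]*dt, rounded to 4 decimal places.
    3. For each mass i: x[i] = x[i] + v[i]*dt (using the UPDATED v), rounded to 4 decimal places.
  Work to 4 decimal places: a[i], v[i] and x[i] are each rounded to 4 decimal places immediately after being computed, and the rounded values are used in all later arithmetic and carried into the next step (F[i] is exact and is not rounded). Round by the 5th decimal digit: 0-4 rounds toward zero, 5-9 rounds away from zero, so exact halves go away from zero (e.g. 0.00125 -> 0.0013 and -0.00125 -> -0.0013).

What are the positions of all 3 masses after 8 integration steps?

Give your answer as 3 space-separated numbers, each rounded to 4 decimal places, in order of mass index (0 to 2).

Answer: 6.5740 8.6575 15.1667

Derivation:
Step 0: x=[3.0000 11.0000 15.0000] v=[0.0000 0.0000 0.0000]
Step 1: x=[3.2000 10.8400 15.0200] v=[1.0000 -0.8000 0.1000]
Step 2: x=[3.5776 10.5416 15.0564] v=[1.8880 -1.4920 0.1820]
Step 3: x=[4.0907 10.1452 15.1025] v=[2.5653 -1.9818 0.2305]
Step 4: x=[4.6823 9.7050 15.1495] v=[2.9581 -2.2012 0.2348]
Step 5: x=[5.2875 9.2816 15.1876] v=[3.0262 -2.1168 0.1903]
Step 6: x=[5.8410 8.9347 15.2075] v=[2.7675 -1.7344 0.0997]
Step 7: x=[6.2846 8.7150 15.2020] v=[2.2180 -1.0986 -0.0276]
Step 8: x=[6.5740 8.6575 15.1667] v=[1.4472 -0.2873 -0.1763]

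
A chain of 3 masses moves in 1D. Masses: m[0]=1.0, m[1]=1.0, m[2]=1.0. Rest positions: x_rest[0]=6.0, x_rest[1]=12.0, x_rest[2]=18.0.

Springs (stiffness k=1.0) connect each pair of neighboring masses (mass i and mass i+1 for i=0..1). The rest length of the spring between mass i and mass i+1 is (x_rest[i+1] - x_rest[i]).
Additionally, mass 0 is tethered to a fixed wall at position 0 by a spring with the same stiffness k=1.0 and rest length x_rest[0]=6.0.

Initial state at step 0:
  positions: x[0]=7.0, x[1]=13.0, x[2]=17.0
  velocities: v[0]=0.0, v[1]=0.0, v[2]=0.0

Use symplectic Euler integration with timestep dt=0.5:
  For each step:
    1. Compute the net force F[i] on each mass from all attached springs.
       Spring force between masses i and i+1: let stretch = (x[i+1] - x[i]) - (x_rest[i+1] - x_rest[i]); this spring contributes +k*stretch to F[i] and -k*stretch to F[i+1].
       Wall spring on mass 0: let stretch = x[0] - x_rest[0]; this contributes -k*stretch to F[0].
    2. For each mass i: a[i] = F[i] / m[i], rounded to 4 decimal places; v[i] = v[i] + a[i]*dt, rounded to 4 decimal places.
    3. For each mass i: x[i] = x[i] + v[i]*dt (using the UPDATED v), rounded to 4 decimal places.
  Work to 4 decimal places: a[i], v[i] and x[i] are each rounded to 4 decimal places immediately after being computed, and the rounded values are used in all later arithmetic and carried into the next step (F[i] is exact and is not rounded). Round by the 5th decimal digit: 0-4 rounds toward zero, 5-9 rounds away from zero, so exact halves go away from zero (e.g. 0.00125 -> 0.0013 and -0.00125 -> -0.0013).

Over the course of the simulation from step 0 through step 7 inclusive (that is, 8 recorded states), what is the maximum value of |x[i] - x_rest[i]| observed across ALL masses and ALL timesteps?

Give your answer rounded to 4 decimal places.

Answer: 1.3183

Derivation:
Step 0: x=[7.0000 13.0000 17.0000] v=[0.0000 0.0000 0.0000]
Step 1: x=[6.7500 12.5000 17.5000] v=[-0.5000 -1.0000 1.0000]
Step 2: x=[6.2500 11.8125 18.2500] v=[-1.0000 -1.3750 1.5000]
Step 3: x=[5.5781 11.3438 18.8907] v=[-1.3438 -0.9375 1.2813]
Step 4: x=[4.9531 11.3204 19.1447] v=[-1.2500 -0.0469 0.5079]
Step 5: x=[4.6817 11.6612 18.9426] v=[-0.5429 0.6816 -0.4043]
Step 6: x=[4.9847 12.0775 18.4201] v=[0.6060 0.8326 -1.0450]
Step 7: x=[5.8148 12.3063 17.8120] v=[1.6601 0.4575 -1.2163]
Max displacement = 1.3183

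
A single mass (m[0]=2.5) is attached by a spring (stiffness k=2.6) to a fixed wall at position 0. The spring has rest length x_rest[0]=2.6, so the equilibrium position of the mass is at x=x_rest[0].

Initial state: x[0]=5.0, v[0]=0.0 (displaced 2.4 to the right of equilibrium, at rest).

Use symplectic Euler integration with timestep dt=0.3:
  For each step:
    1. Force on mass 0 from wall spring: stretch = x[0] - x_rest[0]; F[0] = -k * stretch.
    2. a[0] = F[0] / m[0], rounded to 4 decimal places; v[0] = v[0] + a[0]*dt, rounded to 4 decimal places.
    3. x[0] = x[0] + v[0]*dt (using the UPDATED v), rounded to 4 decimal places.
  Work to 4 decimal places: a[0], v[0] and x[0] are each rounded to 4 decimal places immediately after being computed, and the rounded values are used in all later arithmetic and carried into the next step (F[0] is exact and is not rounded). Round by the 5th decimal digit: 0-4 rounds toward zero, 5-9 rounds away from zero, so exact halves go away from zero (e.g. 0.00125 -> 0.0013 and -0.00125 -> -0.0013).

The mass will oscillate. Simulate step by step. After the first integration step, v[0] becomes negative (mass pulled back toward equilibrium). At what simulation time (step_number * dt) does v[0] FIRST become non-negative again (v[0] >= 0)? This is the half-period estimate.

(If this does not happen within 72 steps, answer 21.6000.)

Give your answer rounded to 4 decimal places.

Answer: 3.3000

Derivation:
Step 0: x=[5.0000] v=[0.0000]
Step 1: x=[4.7754] v=[-0.7488]
Step 2: x=[4.3472] v=[-1.4275]
Step 3: x=[3.7554] v=[-1.9726]
Step 4: x=[3.0555] v=[-2.3331]
Step 5: x=[2.3129] v=[-2.4752]
Step 6: x=[1.5972] v=[-2.3856]
Step 7: x=[0.9754] v=[-2.0727]
Step 8: x=[0.5057] v=[-1.5658]
Step 9: x=[0.2320] v=[-0.9124]
Step 10: x=[0.1799] v=[-0.1736]
Step 11: x=[0.3544] v=[0.5815]
First v>=0 after going negative at step 11, time=3.3000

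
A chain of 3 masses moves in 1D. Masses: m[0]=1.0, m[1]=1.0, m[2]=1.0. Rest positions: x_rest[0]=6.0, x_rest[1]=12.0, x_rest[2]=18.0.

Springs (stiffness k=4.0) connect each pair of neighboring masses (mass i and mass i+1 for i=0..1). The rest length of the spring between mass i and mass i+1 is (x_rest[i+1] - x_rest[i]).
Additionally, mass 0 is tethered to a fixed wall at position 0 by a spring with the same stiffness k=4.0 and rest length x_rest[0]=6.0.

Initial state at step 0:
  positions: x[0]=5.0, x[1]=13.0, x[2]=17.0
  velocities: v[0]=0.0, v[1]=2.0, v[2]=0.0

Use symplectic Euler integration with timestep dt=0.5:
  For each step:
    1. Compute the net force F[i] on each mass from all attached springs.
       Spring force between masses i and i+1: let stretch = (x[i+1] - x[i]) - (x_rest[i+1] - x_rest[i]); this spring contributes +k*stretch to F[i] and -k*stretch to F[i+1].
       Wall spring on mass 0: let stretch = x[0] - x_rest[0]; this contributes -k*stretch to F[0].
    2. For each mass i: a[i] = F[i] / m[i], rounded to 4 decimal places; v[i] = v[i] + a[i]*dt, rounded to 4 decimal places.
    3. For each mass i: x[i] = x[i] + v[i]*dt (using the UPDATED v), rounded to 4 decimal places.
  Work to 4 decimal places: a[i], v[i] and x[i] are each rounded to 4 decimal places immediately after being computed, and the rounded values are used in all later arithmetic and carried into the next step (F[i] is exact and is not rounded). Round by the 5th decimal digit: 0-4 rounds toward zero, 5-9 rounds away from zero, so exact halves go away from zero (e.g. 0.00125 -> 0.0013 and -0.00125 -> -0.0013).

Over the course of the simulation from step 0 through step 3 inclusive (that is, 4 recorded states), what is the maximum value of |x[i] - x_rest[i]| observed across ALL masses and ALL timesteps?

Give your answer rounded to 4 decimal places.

Step 0: x=[5.0000 13.0000 17.0000] v=[0.0000 2.0000 0.0000]
Step 1: x=[8.0000 10.0000 19.0000] v=[6.0000 -6.0000 4.0000]
Step 2: x=[5.0000 14.0000 18.0000] v=[-6.0000 8.0000 -2.0000]
Step 3: x=[6.0000 13.0000 19.0000] v=[2.0000 -2.0000 2.0000]
Max displacement = 2.0000

Answer: 2.0000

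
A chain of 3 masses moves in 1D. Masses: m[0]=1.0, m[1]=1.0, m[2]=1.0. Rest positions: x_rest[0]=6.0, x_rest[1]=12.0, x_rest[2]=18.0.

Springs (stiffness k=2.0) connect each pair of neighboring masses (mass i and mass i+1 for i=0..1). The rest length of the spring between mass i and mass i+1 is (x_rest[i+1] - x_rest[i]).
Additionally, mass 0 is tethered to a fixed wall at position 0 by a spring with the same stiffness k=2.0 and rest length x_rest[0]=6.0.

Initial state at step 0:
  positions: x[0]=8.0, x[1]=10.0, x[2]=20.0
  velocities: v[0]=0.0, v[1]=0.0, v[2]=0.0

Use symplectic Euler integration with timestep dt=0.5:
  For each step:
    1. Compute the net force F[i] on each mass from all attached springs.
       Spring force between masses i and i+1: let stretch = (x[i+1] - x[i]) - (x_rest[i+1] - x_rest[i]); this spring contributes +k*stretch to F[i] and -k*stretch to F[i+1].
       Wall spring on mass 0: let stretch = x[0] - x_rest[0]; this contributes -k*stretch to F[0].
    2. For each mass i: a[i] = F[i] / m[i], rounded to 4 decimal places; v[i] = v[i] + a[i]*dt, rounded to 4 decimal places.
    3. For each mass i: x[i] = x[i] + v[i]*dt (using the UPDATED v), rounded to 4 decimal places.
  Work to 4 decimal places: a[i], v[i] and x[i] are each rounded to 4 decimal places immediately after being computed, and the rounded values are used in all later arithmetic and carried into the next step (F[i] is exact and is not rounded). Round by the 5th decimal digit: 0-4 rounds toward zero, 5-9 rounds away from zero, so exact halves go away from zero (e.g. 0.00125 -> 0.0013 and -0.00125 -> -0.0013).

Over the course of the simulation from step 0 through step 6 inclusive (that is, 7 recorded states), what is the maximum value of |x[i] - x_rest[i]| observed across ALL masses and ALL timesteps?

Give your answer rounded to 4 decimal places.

Answer: 3.5000

Derivation:
Step 0: x=[8.0000 10.0000 20.0000] v=[0.0000 0.0000 0.0000]
Step 1: x=[5.0000 14.0000 18.0000] v=[-6.0000 8.0000 -4.0000]
Step 2: x=[4.0000 15.5000 17.0000] v=[-2.0000 3.0000 -2.0000]
Step 3: x=[6.7500 12.0000 18.2500] v=[5.5000 -7.0000 2.5000]
Step 4: x=[8.7500 9.0000 19.3750] v=[4.0000 -6.0000 2.2500]
Step 5: x=[6.5000 11.0625 18.3125] v=[-4.5000 4.1250 -2.1250]
Step 6: x=[3.2813 14.4688 16.6250] v=[-6.4375 6.8125 -3.3750]
Max displacement = 3.5000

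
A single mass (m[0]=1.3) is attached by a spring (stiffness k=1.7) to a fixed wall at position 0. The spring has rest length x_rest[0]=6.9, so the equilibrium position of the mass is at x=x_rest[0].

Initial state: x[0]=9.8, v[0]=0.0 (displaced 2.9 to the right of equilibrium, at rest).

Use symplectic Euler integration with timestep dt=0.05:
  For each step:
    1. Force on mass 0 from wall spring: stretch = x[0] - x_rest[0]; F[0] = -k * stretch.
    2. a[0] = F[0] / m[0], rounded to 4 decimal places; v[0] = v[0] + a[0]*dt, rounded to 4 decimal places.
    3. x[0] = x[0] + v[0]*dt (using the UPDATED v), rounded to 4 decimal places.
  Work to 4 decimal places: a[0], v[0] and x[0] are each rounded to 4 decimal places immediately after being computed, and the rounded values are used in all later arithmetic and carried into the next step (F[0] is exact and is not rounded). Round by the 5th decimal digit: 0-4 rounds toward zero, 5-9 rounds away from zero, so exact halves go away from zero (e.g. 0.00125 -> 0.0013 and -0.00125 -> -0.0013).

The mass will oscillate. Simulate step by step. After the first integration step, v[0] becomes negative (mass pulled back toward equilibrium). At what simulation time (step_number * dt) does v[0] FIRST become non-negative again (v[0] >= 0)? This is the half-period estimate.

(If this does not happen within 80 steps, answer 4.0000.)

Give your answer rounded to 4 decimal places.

Answer: 2.7500

Derivation:
Step 0: x=[9.8000] v=[0.0000]
Step 1: x=[9.7905] v=[-0.1896]
Step 2: x=[9.7716] v=[-0.3786]
Step 3: x=[9.7433] v=[-0.5664]
Step 4: x=[9.7057] v=[-0.7523]
Step 5: x=[9.6589] v=[-0.9358]
Step 6: x=[9.6031] v=[-1.1162]
Step 7: x=[9.5385] v=[-1.2929]
Step 8: x=[9.4652] v=[-1.4654]
Step 9: x=[9.3835] v=[-1.6331]
Step 10: x=[9.2937] v=[-1.7955]
Step 11: x=[9.1961] v=[-1.9520]
Step 12: x=[9.0910] v=[-2.1021]
Step 13: x=[8.9787] v=[-2.2454]
Step 14: x=[8.8596] v=[-2.3813]
Step 15: x=[8.7341] v=[-2.5094]
Step 16: x=[8.6026] v=[-2.6293]
Step 17: x=[8.4656] v=[-2.7406]
Step 18: x=[8.3235] v=[-2.8430]
Step 19: x=[8.1767] v=[-2.9361]
Step 20: x=[8.0257] v=[-3.0196]
Step 21: x=[7.8710] v=[-3.0932]
Step 22: x=[7.7132] v=[-3.1567]
Step 23: x=[7.5527] v=[-3.2099]
Step 24: x=[7.3901] v=[-3.2526]
Step 25: x=[7.2259] v=[-3.2846]
Step 26: x=[7.0606] v=[-3.3059]
Step 27: x=[6.8948] v=[-3.3164]
Step 28: x=[6.7290] v=[-3.3161]
Step 29: x=[6.5638] v=[-3.3049]
Step 30: x=[6.3997] v=[-3.2829]
Step 31: x=[6.2372] v=[-3.2502]
Step 32: x=[6.0769] v=[-3.2069]
Step 33: x=[5.9192] v=[-3.1531]
Step 34: x=[5.7648] v=[-3.0890]
Step 35: x=[5.6141] v=[-3.0148]
Step 36: x=[5.4676] v=[-2.9307]
Step 37: x=[5.3258] v=[-2.8370]
Step 38: x=[5.1891] v=[-2.7341]
Step 39: x=[5.0580] v=[-2.6222]
Step 40: x=[4.9329] v=[-2.5018]
Step 41: x=[4.8142] v=[-2.3732]
Step 42: x=[4.7024] v=[-2.2368]
Step 43: x=[4.5977] v=[-2.0931]
Step 44: x=[4.5006] v=[-1.9426]
Step 45: x=[4.4113] v=[-1.7857]
Step 46: x=[4.3302] v=[-1.6230]
Step 47: x=[4.2575] v=[-1.4550]
Step 48: x=[4.1934] v=[-1.2822]
Step 49: x=[4.1381] v=[-1.1052]
Step 50: x=[4.0919] v=[-0.9246]
Step 51: x=[4.0549] v=[-0.7410]
Step 52: x=[4.0272] v=[-0.5550]
Step 53: x=[4.0088] v=[-0.3672]
Step 54: x=[3.9999] v=[-0.1782]
Step 55: x=[4.0005] v=[0.0114]
First v>=0 after going negative at step 55, time=2.7500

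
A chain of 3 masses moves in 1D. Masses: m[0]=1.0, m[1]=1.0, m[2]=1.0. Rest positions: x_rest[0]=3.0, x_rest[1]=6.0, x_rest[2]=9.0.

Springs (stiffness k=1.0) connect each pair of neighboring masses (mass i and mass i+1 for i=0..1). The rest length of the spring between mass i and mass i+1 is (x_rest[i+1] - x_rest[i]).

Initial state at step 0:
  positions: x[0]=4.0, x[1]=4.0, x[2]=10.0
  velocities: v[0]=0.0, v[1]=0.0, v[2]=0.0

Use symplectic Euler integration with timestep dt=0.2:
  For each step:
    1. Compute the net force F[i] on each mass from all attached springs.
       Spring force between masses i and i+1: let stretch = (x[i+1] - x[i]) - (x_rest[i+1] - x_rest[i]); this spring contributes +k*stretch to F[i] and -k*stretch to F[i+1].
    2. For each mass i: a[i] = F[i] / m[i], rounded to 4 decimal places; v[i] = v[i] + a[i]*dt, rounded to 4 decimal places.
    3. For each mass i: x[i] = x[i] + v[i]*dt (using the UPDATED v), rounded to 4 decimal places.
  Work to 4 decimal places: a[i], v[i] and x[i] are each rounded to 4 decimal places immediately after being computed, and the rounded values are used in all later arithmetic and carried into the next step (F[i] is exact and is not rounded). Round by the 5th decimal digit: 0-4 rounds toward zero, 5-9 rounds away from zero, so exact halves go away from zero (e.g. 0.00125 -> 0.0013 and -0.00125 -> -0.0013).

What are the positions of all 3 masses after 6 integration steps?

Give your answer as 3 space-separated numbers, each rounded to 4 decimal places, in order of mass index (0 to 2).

Answer: 2.3518 7.2962 8.3518

Derivation:
Step 0: x=[4.0000 4.0000 10.0000] v=[0.0000 0.0000 0.0000]
Step 1: x=[3.8800 4.2400 9.8800] v=[-0.6000 1.2000 -0.6000]
Step 2: x=[3.6544 4.6912 9.6544] v=[-1.1280 2.2560 -1.1280]
Step 3: x=[3.3503 5.2995 9.3503] v=[-1.5206 3.0413 -1.5206]
Step 4: x=[3.0041 5.9918 9.0041] v=[-1.7308 3.4616 -1.7308]
Step 5: x=[2.6574 6.6851 8.6574] v=[-1.7333 3.4665 -1.7333]
Step 6: x=[2.3518 7.2962 8.3518] v=[-1.5278 3.0554 -1.5278]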